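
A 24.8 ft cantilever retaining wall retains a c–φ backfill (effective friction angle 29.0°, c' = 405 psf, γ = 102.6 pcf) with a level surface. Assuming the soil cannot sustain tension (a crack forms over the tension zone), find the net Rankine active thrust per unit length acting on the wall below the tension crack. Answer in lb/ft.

2310 lb/ft

K_a = 0.3470; √K_a = 0.5890.
Tension-crack depth z_c = 2c/(γ√K_a) = 2×405/(102.6×0.5890) = 13.40 ft.
σ_a at base = K_a γ H − 2c√K_a = 0.3470×102.6×24.8 − 2×405×0.5890 = 405.7 psf.
P_a = ½ × 405.7 × (H − z_c) = 0.5×405.7×11.40 = 2312 lb/ft.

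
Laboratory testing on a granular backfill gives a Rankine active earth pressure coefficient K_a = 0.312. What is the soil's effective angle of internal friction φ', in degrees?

31.6°

K_a = tan²(45° − φ/2) ⇒ 45° − φ/2 = arctan(√0.312) = 29.19°.
φ = 2(45° − 29.19°) = 31.63°.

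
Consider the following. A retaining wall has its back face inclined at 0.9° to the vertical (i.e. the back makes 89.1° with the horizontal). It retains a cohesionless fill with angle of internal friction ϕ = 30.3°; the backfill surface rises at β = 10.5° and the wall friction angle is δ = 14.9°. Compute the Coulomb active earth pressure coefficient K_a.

0.349

K_a = sin²(α+φ) / [sin²α · sin(α−δ) · (1 + √{sin(φ+δ)sin(φ−β) / (sin(α−δ)sin(α+β))})²].
With α = 89.1°, φ = 30.3°, δ = 14.9°, β = 10.5°: K_a = 0.3491.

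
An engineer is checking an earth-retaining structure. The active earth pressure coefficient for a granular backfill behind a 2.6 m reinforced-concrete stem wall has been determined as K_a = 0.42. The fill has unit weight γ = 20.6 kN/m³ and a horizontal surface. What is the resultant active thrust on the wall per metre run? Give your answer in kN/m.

29.2 kN/m

P = ½ K_a γ H² = 0.5 × 0.42 × 20.6 × 2.6² = 29.24 kN/m.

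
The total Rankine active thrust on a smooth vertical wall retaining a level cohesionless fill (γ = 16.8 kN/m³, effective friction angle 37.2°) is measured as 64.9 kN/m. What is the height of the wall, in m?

5.60 m

K_a = 0.2464. P_a = ½ K_a γ H² ⇒ H = √(2P_a/(K_a γ)).
H = √(2×64.9/(0.2464×16.8)) = 5.599 m.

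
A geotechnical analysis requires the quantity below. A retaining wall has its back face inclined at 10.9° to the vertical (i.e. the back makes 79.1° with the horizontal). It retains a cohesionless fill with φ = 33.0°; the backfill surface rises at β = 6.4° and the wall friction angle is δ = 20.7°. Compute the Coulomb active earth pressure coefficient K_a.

0.383

K_a = sin²(α+φ) / [sin²α · sin(α−δ) · (1 + √{sin(φ+δ)sin(φ−β) / (sin(α−δ)sin(α+β))})²].
With α = 79.1°, φ = 33.0°, δ = 20.7°, β = 6.4°: K_a = 0.3831.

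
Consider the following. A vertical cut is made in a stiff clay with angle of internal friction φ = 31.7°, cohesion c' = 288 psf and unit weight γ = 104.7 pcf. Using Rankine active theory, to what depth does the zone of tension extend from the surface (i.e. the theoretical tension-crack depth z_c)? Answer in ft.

K_a = tan²(45° − 31.7°/2) = 0.3111; √K_a = 0.5577.
The active pressure is zero where K_a γ z = 2c√K_a, so z_c = 2c/(γ√K_a) = 2×288/(104.7×0.5577) = 9.864 ft.

9.86 ft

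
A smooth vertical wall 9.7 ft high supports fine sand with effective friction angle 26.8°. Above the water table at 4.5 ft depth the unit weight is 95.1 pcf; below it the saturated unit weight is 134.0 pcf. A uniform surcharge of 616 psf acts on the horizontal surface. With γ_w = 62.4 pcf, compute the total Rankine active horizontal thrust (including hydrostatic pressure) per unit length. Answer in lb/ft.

4680 lb/ft

K_a = tan²(45° − φ/2) = 0.3785.
γ' = 134.0 − 62.4 = 71.60 pcf. h₂ = H − d_w = 5.2 ft.
σ'_h: at surface K_a·q = 233.1; at WT K_a(q+γd_w) = 395.1; at base K_a(q+γd_w+γ'h₂) = 536.0 psf.
P₁ = ½(233.1+395.1)×4.5 = 1414; P₂ = ½(395.1+536.0)×5.2 = 2421; P_w = ½γ_w h₂² = 843.6.
Total = 1414+2421+843.6 = 4678 lb/ft.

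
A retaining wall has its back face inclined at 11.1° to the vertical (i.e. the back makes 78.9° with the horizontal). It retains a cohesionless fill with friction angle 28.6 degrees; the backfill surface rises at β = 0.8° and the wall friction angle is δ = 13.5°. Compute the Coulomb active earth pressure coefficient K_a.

0.410

K_a = sin²(α+φ) / [sin²α · sin(α−δ) · (1 + √{sin(φ+δ)sin(φ−β) / (sin(α−δ)sin(α+β))})²].
With α = 78.9°, φ = 28.6°, δ = 13.5°, β = 0.8°: K_a = 0.4103.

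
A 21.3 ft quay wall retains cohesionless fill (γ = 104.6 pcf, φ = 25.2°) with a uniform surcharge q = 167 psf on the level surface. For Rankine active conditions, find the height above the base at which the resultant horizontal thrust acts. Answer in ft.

K_a = 0.4027.
Triangular part P₁ = ½K_aγH² = 9556 at H/3 = 7.100 ft; rectangular part P₂ = K_a q H = 1433 at H/2 = 10.65 ft.
ȳ = (P₁·7.100 + P₂·10.65)/(P₁+P₂) = 7.563 ft.

7.56 ft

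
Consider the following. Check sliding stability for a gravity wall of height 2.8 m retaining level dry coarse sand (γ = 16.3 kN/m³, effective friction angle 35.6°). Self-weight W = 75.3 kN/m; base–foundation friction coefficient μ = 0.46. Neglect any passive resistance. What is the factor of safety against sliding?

K_a = tan²(45° − 35.6°/2) = 0.2641.
P_a = ½K_aγH² = 0.5×0.2641×16.3×2.8² = 16.88 kN/m, acting at H/3 = 0.9333 m above the base.
FS_sliding = μW / P_a = 0.46×75.3 / 16.88 = 2.052.

2.05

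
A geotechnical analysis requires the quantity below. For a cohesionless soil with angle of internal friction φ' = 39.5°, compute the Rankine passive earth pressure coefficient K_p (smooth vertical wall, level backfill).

4.50

K_p = (1 + sin φ)/(1 − sin φ) = tan²(45° + 39.5°/2) = 4.496.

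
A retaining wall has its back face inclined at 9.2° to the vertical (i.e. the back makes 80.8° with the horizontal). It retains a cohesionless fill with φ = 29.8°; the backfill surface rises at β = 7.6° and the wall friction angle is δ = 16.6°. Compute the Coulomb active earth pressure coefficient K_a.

0.415

K_a = sin²(α+φ) / [sin²α · sin(α−δ) · (1 + √{sin(φ+δ)sin(φ−β) / (sin(α−δ)sin(α+β))})²].
With α = 80.8°, φ = 29.8°, δ = 16.6°, β = 7.6°: K_a = 0.4150.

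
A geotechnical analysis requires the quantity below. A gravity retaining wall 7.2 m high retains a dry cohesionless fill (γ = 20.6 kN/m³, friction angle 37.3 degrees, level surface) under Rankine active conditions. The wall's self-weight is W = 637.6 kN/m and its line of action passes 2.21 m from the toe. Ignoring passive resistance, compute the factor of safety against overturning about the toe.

K_a = tan²(45° − 37.3°/2) = 0.2453.
P_a = ½K_aγH² = 0.5×0.2453×20.6×7.2² = 131.0 kN/m, acting at H/3 = 2.400 m above the base.
Overturning moment M_o = P_a × H/3 = 131.0 × 2.400 = 314.4.
Resisting moment M_r = W × 2.21 = 637.6 × 2.21 = 1409.
FS_overturning = M_r/M_o = 1409/314.4 = 4.482.

4.48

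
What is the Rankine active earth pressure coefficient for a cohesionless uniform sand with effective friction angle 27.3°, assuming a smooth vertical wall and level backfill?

K_a = tan²(45° − φ/2) = tan²(31.35°) = 0.3711.

0.371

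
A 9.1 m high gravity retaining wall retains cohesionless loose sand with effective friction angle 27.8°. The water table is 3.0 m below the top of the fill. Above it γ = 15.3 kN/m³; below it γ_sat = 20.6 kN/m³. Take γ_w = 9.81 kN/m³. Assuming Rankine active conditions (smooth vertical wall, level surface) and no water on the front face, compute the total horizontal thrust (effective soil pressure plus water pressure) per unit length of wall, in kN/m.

K_a = tan²(45° − φ/2) = 0.3639.
γ' = 20.6 − 9.81 = 10.79 kN/m³. Depth below WT = 6.1 m.
σ'_h at WT = K_a γ d_w = 16.70 kPa; at base = 16.70 + K_a γ' × 6.1 = 40.65 kPa.
P₁ (0–3.0 m) = ½×16.70×3.0 = 25.05. P₂ (3.0–9.1 m) = ½(16.70+40.65)×6.1 = 174.9.
P_w = ½ γ_w h₂² = 0.5×9.81×6.1² = 182.5. Total = 25.05+174.9+182.5 = 382.5 kN/m.

383 kN/m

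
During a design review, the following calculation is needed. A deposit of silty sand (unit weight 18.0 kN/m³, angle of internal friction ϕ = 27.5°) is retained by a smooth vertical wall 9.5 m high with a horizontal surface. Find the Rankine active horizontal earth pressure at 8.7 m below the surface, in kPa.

K_a = (1 − sin φ)/(1 + sin φ) = 0.3682.
σ_h = K_a γ z = 0.3682 × 18.0 × 8.7 = 57.66 kPa.

57.7 kPa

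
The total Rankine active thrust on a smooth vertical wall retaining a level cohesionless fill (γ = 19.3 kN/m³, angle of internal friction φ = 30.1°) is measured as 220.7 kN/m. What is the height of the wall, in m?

8.30 m

K_a = 0.3320. P_a = ½ K_a γ H² ⇒ H = √(2P_a/(K_a γ)).
H = √(2×220.7/(0.3320×19.3)) = 8.300 m.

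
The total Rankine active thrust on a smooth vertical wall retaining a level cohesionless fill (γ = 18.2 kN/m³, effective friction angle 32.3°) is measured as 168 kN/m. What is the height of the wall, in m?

K_a = 0.3035. P_a = ½ K_a γ H² ⇒ H = √(2P_a/(K_a γ)).
H = √(2×168/(0.3035×18.2)) = 7.800 m.

7.80 m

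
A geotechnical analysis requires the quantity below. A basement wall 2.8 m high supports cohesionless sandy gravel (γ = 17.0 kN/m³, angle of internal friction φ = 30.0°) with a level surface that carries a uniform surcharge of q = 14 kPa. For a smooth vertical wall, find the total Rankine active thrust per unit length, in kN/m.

K_a = tan²(45° − φ/2) = 0.3333.
Soil triangle: ½ K_a γ H² = 0.5×0.3333×17.0×2.8² = 22.21 kN/m.
Surcharge rectangle: K_a q H = 0.3333×14×2.8 = 13.07 kN/m.
Total = 22.21 + 13.07 = 35.28 kN/m.

35.3 kN/m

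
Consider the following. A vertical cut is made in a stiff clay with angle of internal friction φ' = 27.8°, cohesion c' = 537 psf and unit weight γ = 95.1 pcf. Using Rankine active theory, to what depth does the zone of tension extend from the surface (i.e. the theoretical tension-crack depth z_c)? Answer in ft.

18.7 ft

K_a = tan²(45° − 27.8°/2) = 0.3639; √K_a = 0.6032.
The active pressure is zero where K_a γ z = 2c√K_a, so z_c = 2c/(γ√K_a) = 2×537/(95.1×0.6032) = 18.72 ft.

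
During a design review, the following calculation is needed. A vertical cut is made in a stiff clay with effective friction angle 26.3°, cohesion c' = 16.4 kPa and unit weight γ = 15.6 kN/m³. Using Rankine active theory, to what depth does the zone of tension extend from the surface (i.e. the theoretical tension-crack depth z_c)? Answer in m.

3.38 m

K_a = tan²(45° − 26.3°/2) = 0.3859; √K_a = 0.6212.
The active pressure is zero where K_a γ z = 2c√K_a, so z_c = 2c/(γ√K_a) = 2×16.4/(15.6×0.6212) = 3.384 m.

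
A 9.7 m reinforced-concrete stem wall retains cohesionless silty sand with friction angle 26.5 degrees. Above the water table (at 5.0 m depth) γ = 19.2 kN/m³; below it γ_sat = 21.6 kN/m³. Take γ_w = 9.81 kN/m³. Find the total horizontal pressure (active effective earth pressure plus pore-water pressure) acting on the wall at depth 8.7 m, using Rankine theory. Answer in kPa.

K_a = (1 − sin φ)/(1 + sin φ) = 0.3829.
γ' = 21.6 − 9.81 = 11.79 kN/m³.
Effective vertical stress at 8.7 m: σ'_v = 19.2×5.0 + 11.79×3.70 = 139.6 kPa.
σ'_h = K_a σ'_v = 0.3829 × 139.6 = 53.47 kPa; u = γ_w × 3.70 = 36.30 kPa.
Total σ_h = 53.47 + 36.30 = 89.76 kPa.

89.8 kPa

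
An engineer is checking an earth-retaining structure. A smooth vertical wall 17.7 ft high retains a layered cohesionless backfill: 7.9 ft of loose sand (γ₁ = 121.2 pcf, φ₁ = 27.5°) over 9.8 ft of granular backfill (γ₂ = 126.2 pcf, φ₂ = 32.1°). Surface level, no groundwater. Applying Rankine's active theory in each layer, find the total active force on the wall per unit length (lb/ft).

K_a1 = tan²(45°−27.5°/2) = 0.3682; K_a2 = tan²(45°−32.1°/2) = 0.3060.
Layer 1: σ at base = K_a1 γ₁ h₁ = 352.6 psf; P₁ = ½×352.6×7.9 = 1393.
Layer 2: σ_v at top = γ₁h₁ = 957.5; σ_h top = K_a2×957.5 = 293.0; σ_h base = K_a2×(957.5+126.2×9.8) = 671.4.
P₂ = ½(293.0+671.4)×9.8 = 4726. Total P_a = 1393+4726 = 6118 lb/ft.

6120 lb/ft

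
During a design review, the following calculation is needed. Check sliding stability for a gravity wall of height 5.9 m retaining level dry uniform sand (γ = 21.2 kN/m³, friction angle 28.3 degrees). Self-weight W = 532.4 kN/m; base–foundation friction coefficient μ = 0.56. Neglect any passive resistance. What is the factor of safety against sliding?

2.26

K_a = tan²(45° − 28.3°/2) = 0.3568.
P_a = ½K_aγH² = 0.5×0.3568×21.2×5.9² = 131.6 kN/m, acting at H/3 = 1.967 m above the base.
FS_sliding = μW / P_a = 0.56×532.4 / 131.6 = 2.265.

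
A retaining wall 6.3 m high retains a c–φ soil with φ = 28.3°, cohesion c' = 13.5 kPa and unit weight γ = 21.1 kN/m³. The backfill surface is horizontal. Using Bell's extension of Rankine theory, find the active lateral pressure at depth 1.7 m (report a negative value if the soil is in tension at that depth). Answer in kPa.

K_a = (1 − sin φ)/(1 + sin φ) = 0.3568.
σ_a = K_a γ z − 2c√K_a = 0.3568×21.1×1.7 − 2×13.5×0.5973 = -3.330 kPa.

-3.33 kPa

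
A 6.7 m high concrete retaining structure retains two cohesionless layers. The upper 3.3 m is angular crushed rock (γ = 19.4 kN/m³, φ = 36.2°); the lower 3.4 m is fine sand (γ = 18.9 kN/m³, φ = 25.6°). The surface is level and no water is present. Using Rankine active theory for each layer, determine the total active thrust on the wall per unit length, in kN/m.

157 kN/m

K_a1 = tan²(45°−36.2°/2) = 0.2574; K_a2 = tan²(45°−25.6°/2) = 0.3966.
Layer 1: σ at base = K_a1 γ₁ h₁ = 16.48 kPa; P₁ = ½×16.48×3.3 = 27.19.
Layer 2: σ_v at top = γ₁h₁ = 64.02; σ_h top = K_a2×64.02 = 25.39; σ_h base = K_a2×(64.02+18.9×3.4) = 50.87.
P₂ = ½(25.39+50.87)×3.4 = 129.6. Total P_a = 27.19+129.6 = 156.8 kN/m.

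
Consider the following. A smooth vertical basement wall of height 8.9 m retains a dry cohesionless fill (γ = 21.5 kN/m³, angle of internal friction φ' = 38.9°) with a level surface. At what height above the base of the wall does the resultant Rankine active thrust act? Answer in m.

K_a = 0.2285.
The pressure distribution is triangular, so the resultant acts at H/3 above the base = 8.9/3 = 2.967 m.

2.97 m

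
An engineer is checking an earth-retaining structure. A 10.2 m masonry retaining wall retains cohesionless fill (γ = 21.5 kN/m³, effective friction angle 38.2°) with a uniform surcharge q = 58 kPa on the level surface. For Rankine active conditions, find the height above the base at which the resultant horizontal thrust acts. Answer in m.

3.99 m

K_a = 0.2358.
Triangular part P₁ = ½K_aγH² = 263.7 at H/3 = 3.400 m; rectangular part P₂ = K_a q H = 139.5 at H/2 = 5.100 m.
ȳ = (P₁·3.400 + P₂·5.100)/(P₁+P₂) = 3.988 m.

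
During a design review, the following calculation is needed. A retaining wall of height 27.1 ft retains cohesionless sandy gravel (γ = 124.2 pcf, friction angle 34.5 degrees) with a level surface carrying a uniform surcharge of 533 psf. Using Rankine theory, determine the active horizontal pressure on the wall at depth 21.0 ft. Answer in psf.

K_a = (1 − sin φ)/(1 + sin φ) = 0.2768.
σ_v = γz + q = 124.2 × 21.0 + 533 = 3141 psf.
σ_h = K_a σ_v = 0.2768 × 3141 = 869.5 psf.

870 psf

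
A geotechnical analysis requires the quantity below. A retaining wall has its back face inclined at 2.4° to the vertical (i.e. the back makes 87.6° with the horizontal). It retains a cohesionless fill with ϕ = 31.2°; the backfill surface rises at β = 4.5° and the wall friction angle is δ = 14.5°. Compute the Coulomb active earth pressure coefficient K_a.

K_a = sin²(α+φ) / [sin²α · sin(α−δ) · (1 + √{sin(φ+δ)sin(φ−β) / (sin(α−δ)sin(α+β))})²].
With α = 87.6°, φ = 31.2°, δ = 14.5°, β = 4.5°: K_a = 0.3221.

0.322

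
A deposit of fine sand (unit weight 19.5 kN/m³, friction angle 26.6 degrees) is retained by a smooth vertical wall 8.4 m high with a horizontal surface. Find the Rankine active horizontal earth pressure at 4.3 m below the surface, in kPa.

32.0 kPa

K_a = (1 − sin φ)/(1 + sin φ) = 0.3814.
σ_h = K_a γ z = 0.3814 × 19.5 × 4.3 = 31.98 kPa.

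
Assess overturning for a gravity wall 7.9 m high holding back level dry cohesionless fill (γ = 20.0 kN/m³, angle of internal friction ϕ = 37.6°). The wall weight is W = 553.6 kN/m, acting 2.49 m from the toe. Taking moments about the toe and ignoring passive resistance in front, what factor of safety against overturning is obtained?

K_a = tan²(45° − 37.6°/2) = 0.2421.
P_a = ½K_aγH² = 0.5×0.2421×20.0×7.9² = 151.1 kN/m, acting at H/3 = 2.633 m above the base.
Overturning moment M_o = P_a × H/3 = 151.1 × 2.633 = 397.9.
Resisting moment M_r = W × 2.49 = 553.6 × 2.49 = 1378.
FS_overturning = M_r/M_o = 1378/397.9 = 3.464.

3.46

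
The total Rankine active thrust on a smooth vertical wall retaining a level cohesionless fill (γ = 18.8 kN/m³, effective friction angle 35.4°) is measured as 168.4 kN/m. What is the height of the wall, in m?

8.20 m

K_a = 0.2664. P_a = ½ K_a γ H² ⇒ H = √(2P_a/(K_a γ)).
H = √(2×168.4/(0.2664×18.8)) = 8.201 m.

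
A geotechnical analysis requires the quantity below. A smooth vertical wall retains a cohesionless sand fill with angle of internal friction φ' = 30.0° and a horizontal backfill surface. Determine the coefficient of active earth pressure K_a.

0.333

K_a = (1 − sin φ)/(1 + sin φ) = (1 − sin 30.0°)/(1 + sin 30.0°) = 0.3333.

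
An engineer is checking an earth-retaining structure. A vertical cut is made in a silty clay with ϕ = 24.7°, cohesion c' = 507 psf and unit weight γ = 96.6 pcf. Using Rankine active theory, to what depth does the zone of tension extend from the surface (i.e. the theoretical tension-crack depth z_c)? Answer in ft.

K_a = tan²(45° − 24.7°/2) = 0.4106; √K_a = 0.6408.
The active pressure is zero where K_a γ z = 2c√K_a, so z_c = 2c/(γ√K_a) = 2×507/(96.6×0.6408) = 16.38 ft.

16.4 ft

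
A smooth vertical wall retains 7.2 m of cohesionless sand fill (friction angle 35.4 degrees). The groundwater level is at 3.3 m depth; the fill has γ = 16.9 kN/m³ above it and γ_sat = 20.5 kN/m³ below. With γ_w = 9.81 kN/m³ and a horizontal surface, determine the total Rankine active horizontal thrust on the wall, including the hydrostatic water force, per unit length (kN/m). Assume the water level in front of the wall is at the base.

179 kN/m

K_a = tan²(45° − φ/2) = 0.2664.
γ' = 20.5 − 9.81 = 10.69 kN/m³. Depth below WT = 3.9 m.
σ'_h at WT = K_a γ d_w = 14.86 kPa; at base = 14.86 + K_a γ' × 3.9 = 25.96 kPa.
P₁ (0–3.3 m) = ½×14.86×3.3 = 24.51. P₂ (3.3–7.2 m) = ½(14.86+25.96)×3.9 = 79.60.
P_w = ½ γ_w h₂² = 0.5×9.81×3.9² = 74.61. Total = 24.51+79.60+74.61 = 178.7 kN/m.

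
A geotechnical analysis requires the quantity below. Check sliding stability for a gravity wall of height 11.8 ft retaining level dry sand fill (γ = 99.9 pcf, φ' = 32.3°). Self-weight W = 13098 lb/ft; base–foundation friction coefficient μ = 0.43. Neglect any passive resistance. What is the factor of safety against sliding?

K_a = tan²(45° − 32.3°/2) = 0.3035.
P_a = ½K_aγH² = 0.5×0.3035×99.9×11.8² = 2111 lb/ft, acting at H/3 = 3.933 ft above the base.
FS_sliding = μW / P_a = 0.43×13098 / 2111 = 2.668.

2.67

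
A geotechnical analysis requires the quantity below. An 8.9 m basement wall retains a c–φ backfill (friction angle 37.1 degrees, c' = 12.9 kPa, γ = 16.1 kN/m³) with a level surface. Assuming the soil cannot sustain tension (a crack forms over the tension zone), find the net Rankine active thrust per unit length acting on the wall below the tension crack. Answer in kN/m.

64.3 kN/m

K_a = 0.2475; √K_a = 0.4975.
Tension-crack depth z_c = 2c/(γ√K_a) = 2×12.9/(16.1×0.4975) = 3.221 m.
σ_a at base = K_a γ H − 2c√K_a = 0.2475×16.1×8.9 − 2×12.9×0.4975 = 22.63 kPa.
P_a = ½ × 22.63 × (H − z_c) = 0.5×22.63×5.679 = 64.25 kN/m.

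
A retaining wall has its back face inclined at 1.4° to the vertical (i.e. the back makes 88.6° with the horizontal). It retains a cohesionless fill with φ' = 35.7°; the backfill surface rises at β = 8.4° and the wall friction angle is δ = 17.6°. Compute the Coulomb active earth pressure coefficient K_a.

0.273

K_a = sin²(α+φ) / [sin²α · sin(α−δ) · (1 + √{sin(φ+δ)sin(φ−β) / (sin(α−δ)sin(α+β))})²].
With α = 88.6°, φ = 35.7°, δ = 17.6°, β = 8.4°: K_a = 0.2732.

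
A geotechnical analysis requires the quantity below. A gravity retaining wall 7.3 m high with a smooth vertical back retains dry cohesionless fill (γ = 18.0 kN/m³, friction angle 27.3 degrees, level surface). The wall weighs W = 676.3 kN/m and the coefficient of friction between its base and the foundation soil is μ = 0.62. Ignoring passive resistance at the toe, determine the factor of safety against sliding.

K_a = tan²(45° − 27.3°/2) = 0.3711.
P_a = ½K_aγH² = 0.5×0.3711×18.0×7.3² = 178.0 kN/m, acting at H/3 = 2.433 m above the base.
FS_sliding = μW / P_a = 0.62×676.3 / 178.0 = 2.356.

2.36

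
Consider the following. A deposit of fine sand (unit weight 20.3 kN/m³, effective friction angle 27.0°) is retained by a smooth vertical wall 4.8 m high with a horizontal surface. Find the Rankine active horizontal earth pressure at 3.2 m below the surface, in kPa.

K_a = (1 − sin φ)/(1 + sin φ) = 0.3755.
σ_h = K_a γ z = 0.3755 × 20.3 × 3.2 = 24.39 kPa.

24.4 kPa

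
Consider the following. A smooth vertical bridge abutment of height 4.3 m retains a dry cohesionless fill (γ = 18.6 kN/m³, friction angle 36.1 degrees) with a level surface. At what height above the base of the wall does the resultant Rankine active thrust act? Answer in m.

1.43 m

K_a = 0.2585.
The pressure distribution is triangular, so the resultant acts at H/3 above the base = 4.3/3 = 1.433 m.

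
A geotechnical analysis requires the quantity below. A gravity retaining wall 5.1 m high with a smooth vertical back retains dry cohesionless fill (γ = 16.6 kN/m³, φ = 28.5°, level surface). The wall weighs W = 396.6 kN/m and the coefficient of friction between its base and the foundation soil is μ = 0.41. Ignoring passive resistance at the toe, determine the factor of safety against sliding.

K_a = tan²(45° − 28.5°/2) = 0.3540.
P_a = ½K_aγH² = 0.5×0.3540×16.6×5.1² = 76.41 kN/m, acting at H/3 = 1.700 m above the base.
FS_sliding = μW / P_a = 0.41×396.6 / 76.41 = 2.128.

2.13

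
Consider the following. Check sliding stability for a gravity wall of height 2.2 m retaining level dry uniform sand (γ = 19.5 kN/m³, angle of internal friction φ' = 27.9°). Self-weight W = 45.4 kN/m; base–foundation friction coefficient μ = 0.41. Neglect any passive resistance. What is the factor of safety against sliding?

1.09

K_a = tan²(45° − 27.9°/2) = 0.3625.
P_a = ½K_aγH² = 0.5×0.3625×19.5×2.2² = 17.10 kN/m, acting at H/3 = 0.7333 m above the base.
FS_sliding = μW / P_a = 0.41×45.4 / 17.10 = 1.088.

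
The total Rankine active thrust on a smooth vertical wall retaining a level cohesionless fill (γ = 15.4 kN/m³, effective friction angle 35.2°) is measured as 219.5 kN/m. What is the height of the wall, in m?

10.3 m

K_a = 0.2687. P_a = ½ K_a γ H² ⇒ H = √(2P_a/(K_a γ)).
H = √(2×219.5/(0.2687×15.4)) = 10.30 m.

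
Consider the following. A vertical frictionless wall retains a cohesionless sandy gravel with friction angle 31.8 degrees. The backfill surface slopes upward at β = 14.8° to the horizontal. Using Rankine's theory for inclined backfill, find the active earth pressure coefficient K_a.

K_a = cos β · (cos β − √(cos²β − cos²φ)) / (cos β + √(cos²β − cos²φ)).
cos β = 0.9668, cos φ = 0.8499, √(cos²β − cos²φ) = 0.4609.
K_a = 0.9668 × (0.9668 − 0.4609)/(0.9668 + 0.4609) = 0.3426.

0.343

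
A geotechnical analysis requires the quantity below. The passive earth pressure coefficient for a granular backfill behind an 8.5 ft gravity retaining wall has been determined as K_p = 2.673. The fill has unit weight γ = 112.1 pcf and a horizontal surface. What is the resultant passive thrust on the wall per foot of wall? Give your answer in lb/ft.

10800 lb/ft

P = ½ K_p γ H² = 0.5 × 2.673 × 112.1 × 8.5² = 10820 lb/ft.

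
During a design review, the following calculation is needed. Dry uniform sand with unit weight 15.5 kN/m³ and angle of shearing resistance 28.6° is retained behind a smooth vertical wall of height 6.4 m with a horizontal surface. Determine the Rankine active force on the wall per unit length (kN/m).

K_a = tan²(45° − φ/2) = 0.3525.
P_a = ½ K_a γ H² = 0.5 × 0.3525 × 15.5 × 6.4² = 111.9 kN/m.

112 kN/m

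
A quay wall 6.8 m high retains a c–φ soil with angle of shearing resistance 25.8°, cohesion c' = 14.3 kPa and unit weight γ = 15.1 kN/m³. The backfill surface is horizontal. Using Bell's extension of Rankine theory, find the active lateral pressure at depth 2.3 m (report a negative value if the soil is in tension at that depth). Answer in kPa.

K_a = (1 − sin φ)/(1 + sin φ) = 0.3935.
σ_a = K_a γ z − 2c√K_a = 0.3935×15.1×2.3 − 2×14.3×0.6273 = -4.274 kPa.

-4.27 kPa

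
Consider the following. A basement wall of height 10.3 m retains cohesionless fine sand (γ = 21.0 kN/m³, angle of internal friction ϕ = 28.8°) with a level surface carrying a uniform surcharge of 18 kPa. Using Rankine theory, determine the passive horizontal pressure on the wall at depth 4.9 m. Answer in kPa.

346 kPa

K_p = (1 + sin φ)/(1 − sin φ) = 2.859.
σ_v = γz + q = 21.0 × 4.9 + 18 = 120.9 kPa.
σ_h = K_p σ_v = 2.859 × 120.9 = 345.7 kPa.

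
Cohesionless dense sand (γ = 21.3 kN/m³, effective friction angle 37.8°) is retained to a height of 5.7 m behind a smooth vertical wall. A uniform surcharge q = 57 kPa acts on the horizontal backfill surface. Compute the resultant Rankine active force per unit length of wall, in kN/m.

K_a = tan²(45° − φ/2) = 0.2400.
Soil triangle: ½ K_a γ H² = 0.5×0.2400×21.3×5.7² = 83.04 kN/m.
Surcharge rectangle: K_a q H = 0.2400×57×5.7 = 77.98 kN/m.
Total = 83.04 + 77.98 = 161.0 kN/m.

161 kN/m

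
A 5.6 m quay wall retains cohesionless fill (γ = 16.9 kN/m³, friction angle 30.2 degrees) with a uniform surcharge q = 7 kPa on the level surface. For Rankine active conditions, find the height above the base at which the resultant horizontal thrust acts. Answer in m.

K_a = 0.3307.
Triangular part P₁ = ½K_aγH² = 87.62 at H/3 = 1.867 m; rectangular part P₂ = K_a q H = 12.96 at H/2 = 2.800 m.
ȳ = (P₁·1.867 + P₂·2.800)/(P₁+P₂) = 1.987 m.

1.99 m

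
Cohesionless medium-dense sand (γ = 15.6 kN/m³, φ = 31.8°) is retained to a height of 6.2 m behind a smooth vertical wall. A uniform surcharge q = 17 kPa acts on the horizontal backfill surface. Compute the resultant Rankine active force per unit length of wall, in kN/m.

K_a = tan²(45° − φ/2) = 0.3098.
Soil triangle: ½ K_a γ H² = 0.5×0.3098×15.6×6.2² = 92.89 kN/m.
Surcharge rectangle: K_a q H = 0.3098×17×6.2 = 32.65 kN/m.
Total = 92.89 + 32.65 = 125.5 kN/m.

126 kN/m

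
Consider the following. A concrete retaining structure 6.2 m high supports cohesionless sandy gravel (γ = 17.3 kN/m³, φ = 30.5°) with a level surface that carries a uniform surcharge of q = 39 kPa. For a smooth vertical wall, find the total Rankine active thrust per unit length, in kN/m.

K_a = tan²(45° − φ/2) = 0.3267.
Soil triangle: ½ K_a γ H² = 0.5×0.3267×17.3×6.2² = 108.6 kN/m.
Surcharge rectangle: K_a q H = 0.3267×39×6.2 = 78.99 kN/m.
Total = 108.6 + 78.99 = 187.6 kN/m.

188 kN/m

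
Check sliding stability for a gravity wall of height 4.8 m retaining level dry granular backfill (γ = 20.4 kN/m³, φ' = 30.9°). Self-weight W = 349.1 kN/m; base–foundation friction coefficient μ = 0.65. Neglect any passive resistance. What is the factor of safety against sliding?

K_a = tan²(45° − 30.9°/2) = 0.3214.
P_a = ½K_aγH² = 0.5×0.3214×20.4×4.8² = 75.53 kN/m, acting at H/3 = 1.600 m above the base.
FS_sliding = μW / P_a = 0.65×349.1 / 75.53 = 3.004.

3.00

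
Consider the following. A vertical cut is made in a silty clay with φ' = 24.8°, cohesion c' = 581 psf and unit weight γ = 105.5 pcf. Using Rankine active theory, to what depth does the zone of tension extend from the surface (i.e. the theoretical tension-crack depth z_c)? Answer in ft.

K_a = tan²(45° − 24.8°/2) = 0.4090; √K_a = 0.6395.
The active pressure is zero where K_a γ z = 2c√K_a, so z_c = 2c/(γ√K_a) = 2×581/(105.5×0.6395) = 17.22 ft.

17.2 ft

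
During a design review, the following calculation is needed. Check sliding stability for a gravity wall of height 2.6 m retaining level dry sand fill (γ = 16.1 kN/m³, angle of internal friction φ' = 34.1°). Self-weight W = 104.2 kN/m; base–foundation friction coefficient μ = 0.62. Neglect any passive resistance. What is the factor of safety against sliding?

K_a = tan²(45° − 34.1°/2) = 0.2815.
P_a = ½K_aγH² = 0.5×0.2815×16.1×2.6² = 15.32 kN/m, acting at H/3 = 0.8667 m above the base.
FS_sliding = μW / P_a = 0.62×104.2 / 15.32 = 4.217.

4.22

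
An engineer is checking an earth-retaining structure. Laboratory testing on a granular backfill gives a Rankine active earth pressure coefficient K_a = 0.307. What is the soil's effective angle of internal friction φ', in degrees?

K_a = tan²(45° − φ/2) ⇒ 45° − φ/2 = arctan(√0.307) = 28.99°.
φ = 2(45° − 28.99°) = 32.02°.

32.0°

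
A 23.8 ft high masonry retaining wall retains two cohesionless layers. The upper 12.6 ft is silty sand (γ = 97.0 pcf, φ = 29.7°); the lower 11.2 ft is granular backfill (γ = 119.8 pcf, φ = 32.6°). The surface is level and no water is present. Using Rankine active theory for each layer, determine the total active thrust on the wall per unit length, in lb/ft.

K_a1 = tan²(45°−29.7°/2) = 0.3374; K_a2 = tan²(45°−32.6°/2) = 0.2997.
Layer 1: σ at base = K_a1 γ₁ h₁ = 412.3 psf; P₁ = ½×412.3×12.6 = 2598.
Layer 2: σ_v at top = γ₁h₁ = 1222; σ_h top = K_a2×1222 = 366.3; σ_h base = K_a2×(1222+119.8×11.2) = 768.5.
P₂ = ½(366.3+768.5)×11.2 = 6355. Total P_a = 2598+6355 = 8953 lb/ft.

8950 lb/ft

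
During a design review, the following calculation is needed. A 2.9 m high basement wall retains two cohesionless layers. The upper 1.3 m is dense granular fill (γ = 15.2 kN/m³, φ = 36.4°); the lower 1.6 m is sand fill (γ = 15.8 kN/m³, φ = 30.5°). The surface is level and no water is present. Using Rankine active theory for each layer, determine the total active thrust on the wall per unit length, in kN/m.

K_a1 = tan²(45°−36.4°/2) = 0.2552; K_a2 = tan²(45°−30.5°/2) = 0.3267.
Layer 1: σ at base = K_a1 γ₁ h₁ = 5.042 kPa; P₁ = ½×5.042×1.3 = 3.277.
Layer 2: σ_v at top = γ₁h₁ = 19.76; σ_h top = K_a2×19.76 = 6.455; σ_h base = K_a2×(19.76+15.8×1.6) = 14.71.
P₂ = ½(6.455+14.71)×1.6 = 16.93. Total P_a = 3.277+16.93 = 20.21 kN/m.

20.2 kN/m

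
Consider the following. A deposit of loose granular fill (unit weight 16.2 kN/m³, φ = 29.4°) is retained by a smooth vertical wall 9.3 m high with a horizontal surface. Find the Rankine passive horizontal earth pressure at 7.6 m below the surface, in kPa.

K_p = (1 + sin φ)/(1 − sin φ) = 2.929.
σ_h = K_p γ z = 2.929 × 16.2 × 7.6 = 360.6 kPa.

361 kPa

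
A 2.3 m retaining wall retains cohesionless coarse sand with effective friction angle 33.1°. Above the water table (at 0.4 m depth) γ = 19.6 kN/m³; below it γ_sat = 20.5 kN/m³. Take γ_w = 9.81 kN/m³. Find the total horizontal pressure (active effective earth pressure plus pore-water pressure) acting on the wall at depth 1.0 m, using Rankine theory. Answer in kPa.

K_a = (1 − sin φ)/(1 + sin φ) = 0.2936.
γ' = 20.5 − 9.81 = 10.69 kN/m³.
Effective vertical stress at 1.0 m: σ'_v = 19.6×0.4 + 10.69×0.600 = 14.25 kPa.
σ'_h = K_a σ'_v = 0.2936 × 14.25 = 4.185 kPa; u = γ_w × 0.600 = 5.886 kPa.
Total σ_h = 4.185 + 5.886 = 10.07 kPa.

10.1 kPa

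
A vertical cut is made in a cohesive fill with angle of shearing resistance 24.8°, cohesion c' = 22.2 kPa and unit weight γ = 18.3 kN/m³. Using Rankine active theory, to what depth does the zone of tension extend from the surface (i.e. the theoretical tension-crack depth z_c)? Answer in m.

3.79 m

K_a = tan²(45° − 24.8°/2) = 0.4090; √K_a = 0.6395.
The active pressure is zero where K_a γ z = 2c√K_a, so z_c = 2c/(γ√K_a) = 2×22.2/(18.3×0.6395) = 3.794 m.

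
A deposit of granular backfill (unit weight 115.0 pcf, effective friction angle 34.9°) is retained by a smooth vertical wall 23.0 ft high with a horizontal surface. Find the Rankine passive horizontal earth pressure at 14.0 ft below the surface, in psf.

5920 psf

K_p = (1 + sin φ)/(1 − sin φ) = 3.674.
σ_h = K_p γ z = 3.674 × 115.0 × 14.0 = 5916 psf.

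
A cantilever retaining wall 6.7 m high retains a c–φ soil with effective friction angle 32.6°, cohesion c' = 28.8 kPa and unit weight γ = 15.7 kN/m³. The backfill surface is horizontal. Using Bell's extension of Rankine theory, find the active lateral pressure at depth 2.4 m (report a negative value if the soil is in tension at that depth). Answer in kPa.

K_a = (1 − sin φ)/(1 + sin φ) = 0.2997.
σ_a = K_a γ z − 2c√K_a = 0.2997×15.7×2.4 − 2×28.8×0.5475 = -20.24 kPa.

-20.2 kPa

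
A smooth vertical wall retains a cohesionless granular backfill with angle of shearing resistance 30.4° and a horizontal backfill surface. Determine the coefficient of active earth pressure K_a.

K_a = tan²(45° − φ/2) = tan²(29.80°) = 0.3280.

0.328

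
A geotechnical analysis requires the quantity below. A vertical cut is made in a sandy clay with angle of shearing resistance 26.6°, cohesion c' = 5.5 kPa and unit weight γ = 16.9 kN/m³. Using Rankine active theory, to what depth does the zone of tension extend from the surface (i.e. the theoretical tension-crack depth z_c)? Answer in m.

1.05 m

K_a = tan²(45° − 26.6°/2) = 0.3814; √K_a = 0.6176.
The active pressure is zero where K_a γ z = 2c√K_a, so z_c = 2c/(γ√K_a) = 2×5.5/(16.9×0.6176) = 1.054 m.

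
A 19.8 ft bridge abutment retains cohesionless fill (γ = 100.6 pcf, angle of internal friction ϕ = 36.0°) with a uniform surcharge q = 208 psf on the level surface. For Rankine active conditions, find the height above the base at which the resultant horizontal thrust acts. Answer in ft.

K_a = 0.2596.
Triangular part P₁ = ½K_aγH² = 5120 at H/3 = 6.600 ft; rectangular part P₂ = K_a q H = 1069 at H/2 = 9.900 ft.
ȳ = (P₁·6.600 + P₂·9.900)/(P₁+P₂) = 7.170 ft.

7.17 ft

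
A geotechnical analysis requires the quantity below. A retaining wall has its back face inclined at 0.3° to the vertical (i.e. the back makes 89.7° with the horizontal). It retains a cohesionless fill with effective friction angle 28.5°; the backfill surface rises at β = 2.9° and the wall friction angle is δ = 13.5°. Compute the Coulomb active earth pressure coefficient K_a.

K_a = sin²(α+φ) / [sin²α · sin(α−δ) · (1 + √{sin(φ+δ)sin(φ−β) / (sin(α−δ)sin(α+β))})²].
With α = 89.7°, φ = 28.5°, δ = 13.5°, β = 2.9°: K_a = 0.3347.

0.335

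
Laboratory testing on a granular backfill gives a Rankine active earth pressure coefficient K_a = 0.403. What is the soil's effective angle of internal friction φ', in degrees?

K_a = tan²(45° − φ/2) ⇒ 45° − φ/2 = arctan(√0.403) = 32.41°.
φ = 2(45° − 32.41°) = 25.18°.

25.2°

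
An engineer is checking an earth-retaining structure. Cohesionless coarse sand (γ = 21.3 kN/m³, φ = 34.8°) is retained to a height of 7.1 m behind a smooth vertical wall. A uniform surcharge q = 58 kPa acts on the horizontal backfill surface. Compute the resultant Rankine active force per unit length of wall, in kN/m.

259 kN/m

K_a = tan²(45° − φ/2) = 0.2733.
Soil triangle: ½ K_a γ H² = 0.5×0.2733×21.3×7.1² = 146.7 kN/m.
Surcharge rectangle: K_a q H = 0.2733×58×7.1 = 112.5 kN/m.
Total = 146.7 + 112.5 = 259.3 kN/m.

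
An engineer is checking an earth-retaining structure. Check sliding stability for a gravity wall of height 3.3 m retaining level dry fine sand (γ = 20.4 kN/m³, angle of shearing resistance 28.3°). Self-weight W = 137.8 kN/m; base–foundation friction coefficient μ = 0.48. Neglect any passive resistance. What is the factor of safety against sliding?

1.67

K_a = tan²(45° − 28.3°/2) = 0.3568.
P_a = ½K_aγH² = 0.5×0.3568×20.4×3.3² = 39.63 kN/m, acting at H/3 = 1.100 m above the base.
FS_sliding = μW / P_a = 0.48×137.8 / 39.63 = 1.669.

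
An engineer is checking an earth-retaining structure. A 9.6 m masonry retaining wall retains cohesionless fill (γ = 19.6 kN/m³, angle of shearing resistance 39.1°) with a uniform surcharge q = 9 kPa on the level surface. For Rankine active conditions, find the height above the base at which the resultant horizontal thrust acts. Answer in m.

3.34 m

K_a = 0.2265.
Triangular part P₁ = ½K_aγH² = 204.6 at H/3 = 3.200 m; rectangular part P₂ = K_a q H = 19.57 at H/2 = 4.800 m.
ȳ = (P₁·3.200 + P₂·4.800)/(P₁+P₂) = 3.340 m.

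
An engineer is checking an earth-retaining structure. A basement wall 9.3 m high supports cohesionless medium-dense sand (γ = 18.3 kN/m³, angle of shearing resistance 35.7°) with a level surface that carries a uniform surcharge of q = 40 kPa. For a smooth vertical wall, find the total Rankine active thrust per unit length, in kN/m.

306 kN/m

K_a = tan²(45° − φ/2) = 0.2630.
Soil triangle: ½ K_a γ H² = 0.5×0.2630×18.3×9.3² = 208.1 kN/m.
Surcharge rectangle: K_a q H = 0.2630×40×9.3 = 97.83 kN/m.
Total = 208.1 + 97.83 = 306.0 kN/m.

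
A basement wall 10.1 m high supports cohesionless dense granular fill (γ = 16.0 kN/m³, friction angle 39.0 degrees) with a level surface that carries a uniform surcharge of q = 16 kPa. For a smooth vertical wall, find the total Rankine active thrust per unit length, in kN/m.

K_a = tan²(45° − φ/2) = 0.2275.
Soil triangle: ½ K_a γ H² = 0.5×0.2275×16.0×10.1² = 185.7 kN/m.
Surcharge rectangle: K_a q H = 0.2275×16×10.1 = 36.76 kN/m.
Total = 185.7 + 36.76 = 222.4 kN/m.

222 kN/m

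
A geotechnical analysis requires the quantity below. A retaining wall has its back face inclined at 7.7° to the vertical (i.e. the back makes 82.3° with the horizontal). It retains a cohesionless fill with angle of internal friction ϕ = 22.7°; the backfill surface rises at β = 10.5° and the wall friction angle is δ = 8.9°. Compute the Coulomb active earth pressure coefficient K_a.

K_a = sin²(α+φ) / [sin²α · sin(α−δ) · (1 + √{sin(φ+δ)sin(φ−β) / (sin(α−δ)sin(α+β))})²].
With α = 82.3°, φ = 22.7°, δ = 8.9°, β = 10.5°: K_a = 0.5520.

0.552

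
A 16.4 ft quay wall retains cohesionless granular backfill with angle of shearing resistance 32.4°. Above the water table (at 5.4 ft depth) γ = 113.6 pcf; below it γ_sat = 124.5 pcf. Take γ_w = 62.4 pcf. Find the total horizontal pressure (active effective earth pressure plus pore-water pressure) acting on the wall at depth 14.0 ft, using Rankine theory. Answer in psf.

K_a = (1 − sin φ)/(1 + sin φ) = 0.3022.
γ' = 124.5 − 62.4 = 62.10 pcf.
Effective vertical stress at 14.0 ft: σ'_v = 113.6×5.4 + 62.10×8.60 = 1148 psf.
σ'_h = K_a σ'_v = 0.3022 × 1148 = 346.8 psf; u = γ_w × 8.60 = 536.6 psf.
Total σ_h = 346.8 + 536.6 = 883.4 psf.

883 psf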